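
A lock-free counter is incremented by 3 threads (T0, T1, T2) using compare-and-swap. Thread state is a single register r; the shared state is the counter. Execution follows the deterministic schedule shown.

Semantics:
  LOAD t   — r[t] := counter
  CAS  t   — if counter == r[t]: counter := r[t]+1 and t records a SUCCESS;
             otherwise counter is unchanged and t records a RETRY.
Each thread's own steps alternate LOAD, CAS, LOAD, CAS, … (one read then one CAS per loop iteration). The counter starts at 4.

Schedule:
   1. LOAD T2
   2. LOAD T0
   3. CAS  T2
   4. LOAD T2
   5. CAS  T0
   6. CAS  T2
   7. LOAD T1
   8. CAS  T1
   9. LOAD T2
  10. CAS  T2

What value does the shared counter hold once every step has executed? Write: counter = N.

counter = 8

#1 T2 reads 4
#2 T0 reads 4
#3 T2 CAS(4→5) writes; counter now 5
#4 T2 reads 5
#5 T0 CAS(4→5) fails; counter now 5
#6 T2 CAS(5→6) writes; counter now 6
#7 T1 reads 6
#8 T1 CAS(6→7) writes; counter now 7
#9 T2 reads 7
#10 T2 CAS(7→8) writes; counter now 8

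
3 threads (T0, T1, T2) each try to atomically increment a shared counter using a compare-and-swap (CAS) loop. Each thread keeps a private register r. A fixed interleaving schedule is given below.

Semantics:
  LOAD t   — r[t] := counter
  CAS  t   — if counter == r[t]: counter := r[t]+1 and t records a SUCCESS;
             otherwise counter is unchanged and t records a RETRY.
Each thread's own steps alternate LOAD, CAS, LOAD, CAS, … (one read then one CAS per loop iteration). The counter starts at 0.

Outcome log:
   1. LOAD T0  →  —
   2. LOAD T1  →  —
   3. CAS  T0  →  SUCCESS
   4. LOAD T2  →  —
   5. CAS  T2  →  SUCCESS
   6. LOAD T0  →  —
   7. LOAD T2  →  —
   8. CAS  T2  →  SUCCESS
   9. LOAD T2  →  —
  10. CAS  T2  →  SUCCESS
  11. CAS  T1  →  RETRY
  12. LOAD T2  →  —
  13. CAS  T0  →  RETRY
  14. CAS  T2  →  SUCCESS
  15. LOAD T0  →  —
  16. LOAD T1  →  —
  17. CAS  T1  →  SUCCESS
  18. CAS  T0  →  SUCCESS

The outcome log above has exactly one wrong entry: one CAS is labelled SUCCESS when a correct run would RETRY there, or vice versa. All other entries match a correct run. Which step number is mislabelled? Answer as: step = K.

step = 18

Correct run:
   1) LOAD T0:  M=0  r_T0=0
   2) LOAD T1:  M=0  r_T1=0
   3) CAS  T0:  M=1  r_T0=0 ✓
   4) LOAD T2:  M=1  r_T2=1
   5) CAS  T2:  M=2  r_T2=1 ✓
   6) LOAD T0:  M=2  r_T0=2
   7) LOAD T2:  M=2  r_T2=2
   8) CAS  T2:  M=3  r_T2=2 ✓
   9) LOAD T2:  M=3  r_T2=3
  10) CAS  T2:  M=4  r_T2=3 ✓
  11) CAS  T1:  M=4  r_T1=0 ✗
  12) LOAD T2:  M=4  r_T2=4
  13) CAS  T0:  M=4  r_T0=2 ✗
  14) CAS  T2:  M=5  r_T2=4 ✓
  15) LOAD T0:  M=5  r_T0=5
  16) LOAD T1:  M=5  r_T1=5
  17) CAS  T1:  M=6  r_T1=5 ✓
  18) CAS  T0:  M=6  r_T0=5 ✗
Flip is step 18.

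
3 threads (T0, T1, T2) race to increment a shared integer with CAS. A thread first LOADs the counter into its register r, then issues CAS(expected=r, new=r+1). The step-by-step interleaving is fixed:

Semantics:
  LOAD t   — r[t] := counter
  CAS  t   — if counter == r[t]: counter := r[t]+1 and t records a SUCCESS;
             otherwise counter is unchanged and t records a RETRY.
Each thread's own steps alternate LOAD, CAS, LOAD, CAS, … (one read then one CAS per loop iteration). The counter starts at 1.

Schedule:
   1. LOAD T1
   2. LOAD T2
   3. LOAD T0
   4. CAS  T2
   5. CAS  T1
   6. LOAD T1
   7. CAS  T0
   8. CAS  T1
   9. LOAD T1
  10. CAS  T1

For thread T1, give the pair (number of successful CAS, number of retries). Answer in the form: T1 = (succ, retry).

T1 = (2, 1)

   1) LOAD T1:  M=1  r_T1=1
   2) LOAD T2:  M=1  r_T2=1
   3) LOAD T0:  M=1  r_T0=1
   4) CAS  T2:  M=2  r_T2=1 ✓
   5) CAS  T1:  M=2  r_T1=1 ✗
   6) LOAD T1:  M=2  r_T1=2
   7) CAS  T0:  M=2  r_T0=1 ✗
   8) CAS  T1:  M=3  r_T1=2 ✓
   9) LOAD T1:  M=3  r_T1=3
  10) CAS  T1:  M=4  r_T1=3 ✓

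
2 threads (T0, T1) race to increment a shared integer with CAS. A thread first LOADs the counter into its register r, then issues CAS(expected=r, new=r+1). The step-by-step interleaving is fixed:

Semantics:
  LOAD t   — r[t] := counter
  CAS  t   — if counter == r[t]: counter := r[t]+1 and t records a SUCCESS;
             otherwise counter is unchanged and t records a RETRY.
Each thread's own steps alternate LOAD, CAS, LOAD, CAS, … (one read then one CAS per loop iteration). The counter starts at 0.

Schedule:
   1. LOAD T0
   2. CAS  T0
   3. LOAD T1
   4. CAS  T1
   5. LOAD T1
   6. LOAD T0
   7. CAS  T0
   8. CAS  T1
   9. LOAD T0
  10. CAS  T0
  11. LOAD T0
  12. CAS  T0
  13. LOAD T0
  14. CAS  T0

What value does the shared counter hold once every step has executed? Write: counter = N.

[1] T0.load  rd  (counter 0, T0.r 0)
[2] T0.cas  hit  (counter 1, T0.r 0)
[3] T1.load  rd  (counter 1, T1.r 1)
[4] T1.cas  hit  (counter 2, T1.r 1)
[5] T1.load  rd  (counter 2, T1.r 2)
[6] T0.load  rd  (counter 2, T0.r 2)
[7] T0.cas  hit  (counter 3, T0.r 2)
[8] T1.cas  miss  (counter 3, T1.r 2)
[9] T0.load  rd  (counter 3, T0.r 3)
[10] T0.cas  hit  (counter 4, T0.r 3)
[11] T0.load  rd  (counter 4, T0.r 4)
[12] T0.cas  hit  (counter 5, T0.r 4)
[13] T0.load  rd  (counter 5, T0.r 5)
[14] T0.cas  hit  (counter 6, T0.r 5)

counter = 6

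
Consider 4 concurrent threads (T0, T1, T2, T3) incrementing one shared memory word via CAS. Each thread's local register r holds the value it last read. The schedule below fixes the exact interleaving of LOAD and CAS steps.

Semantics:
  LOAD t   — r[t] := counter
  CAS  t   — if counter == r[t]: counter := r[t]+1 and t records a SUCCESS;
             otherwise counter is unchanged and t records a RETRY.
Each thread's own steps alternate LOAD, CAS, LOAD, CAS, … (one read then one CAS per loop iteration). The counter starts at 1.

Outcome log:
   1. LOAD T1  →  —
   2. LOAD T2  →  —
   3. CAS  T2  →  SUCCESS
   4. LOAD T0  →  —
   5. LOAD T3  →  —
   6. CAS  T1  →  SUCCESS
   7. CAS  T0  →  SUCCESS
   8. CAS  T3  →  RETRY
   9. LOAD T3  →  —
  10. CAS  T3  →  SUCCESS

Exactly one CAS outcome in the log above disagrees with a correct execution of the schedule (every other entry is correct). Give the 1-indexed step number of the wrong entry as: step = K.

step = 6

Reference trace:
   1) LOAD T1:  M=1  r_T1=1
   2) LOAD T2:  M=1  r_T2=1
   3) CAS  T2:  M=2  r_T2=1 ✓
   4) LOAD T0:  M=2  r_T0=2
   5) LOAD T3:  M=2  r_T3=2
   6) CAS  T1:  M=2  r_T1=1 ✗
   7) CAS  T0:  M=3  r_T0=2 ✓
   8) CAS  T3:  M=3  r_T3=2 ✗
   9) LOAD T3:  M=3  r_T3=3
  10) CAS  T3:  M=4  r_T3=3 ✓
Flip is step 6.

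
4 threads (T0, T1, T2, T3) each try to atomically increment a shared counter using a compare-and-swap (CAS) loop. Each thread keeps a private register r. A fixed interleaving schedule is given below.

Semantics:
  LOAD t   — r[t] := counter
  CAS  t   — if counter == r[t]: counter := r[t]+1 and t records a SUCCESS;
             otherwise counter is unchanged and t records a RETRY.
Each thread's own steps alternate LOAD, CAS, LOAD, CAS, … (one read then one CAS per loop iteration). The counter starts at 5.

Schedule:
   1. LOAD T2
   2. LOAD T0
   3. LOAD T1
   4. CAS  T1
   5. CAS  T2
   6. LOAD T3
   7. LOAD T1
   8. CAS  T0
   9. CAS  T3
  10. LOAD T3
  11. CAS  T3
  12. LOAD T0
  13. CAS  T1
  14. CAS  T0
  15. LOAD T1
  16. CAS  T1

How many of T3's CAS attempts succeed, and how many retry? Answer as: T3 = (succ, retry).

step 1: T2 LOAD ⇒ load; ctr=5 reg=5
step 2: T0 LOAD ⇒ load; ctr=5 reg=5
step 3: T1 LOAD ⇒ load; ctr=5 reg=5
step 4: T1 CAS ⇒ ok; ctr=6 reg=5
step 5: T2 CAS ⇒ retry; ctr=6 reg=5
step 6: T3 LOAD ⇒ load; ctr=6 reg=6
step 7: T1 LOAD ⇒ load; ctr=6 reg=6
step 8: T0 CAS ⇒ retry; ctr=6 reg=5
step 9: T3 CAS ⇒ ok; ctr=7 reg=6
step 10: T3 LOAD ⇒ load; ctr=7 reg=7
step 11: T3 CAS ⇒ ok; ctr=8 reg=7
step 12: T0 LOAD ⇒ load; ctr=8 reg=8
step 13: T1 CAS ⇒ retry; ctr=8 reg=6
step 14: T0 CAS ⇒ ok; ctr=9 reg=8
step 15: T1 LOAD ⇒ load; ctr=9 reg=9
step 16: T1 CAS ⇒ ok; ctr=10 reg=9

T3 = (2, 0)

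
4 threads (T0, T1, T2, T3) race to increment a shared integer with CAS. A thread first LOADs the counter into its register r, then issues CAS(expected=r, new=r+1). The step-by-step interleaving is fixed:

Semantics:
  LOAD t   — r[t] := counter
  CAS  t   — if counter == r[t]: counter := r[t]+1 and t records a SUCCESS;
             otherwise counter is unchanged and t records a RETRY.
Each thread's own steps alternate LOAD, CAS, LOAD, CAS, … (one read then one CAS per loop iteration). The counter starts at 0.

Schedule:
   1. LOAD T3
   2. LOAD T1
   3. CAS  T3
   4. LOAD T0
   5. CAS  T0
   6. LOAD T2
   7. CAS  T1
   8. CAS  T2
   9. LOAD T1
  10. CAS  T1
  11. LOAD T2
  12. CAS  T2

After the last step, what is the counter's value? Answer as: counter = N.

1. LOAD T3 → mem=0 r[T3]=0 [LOAD]
2. LOAD T1 → mem=0 r[T1]=0 [LOAD]
3. CAS T3 → mem=1 r[T3]=0 [OK]
4. LOAD T0 → mem=1 r[T0]=1 [LOAD]
5. CAS T0 → mem=2 r[T0]=1 [OK]
6. LOAD T2 → mem=2 r[T2]=2 [LOAD]
7. CAS T1 → mem=2 r[T1]=0 [RETRY]
8. CAS T2 → mem=3 r[T2]=2 [OK]
9. LOAD T1 → mem=3 r[T1]=3 [LOAD]
10. CAS T1 → mem=4 r[T1]=3 [OK]
11. LOAD T2 → mem=4 r[T2]=4 [LOAD]
12. CAS T2 → mem=5 r[T2]=4 [OK]

counter = 5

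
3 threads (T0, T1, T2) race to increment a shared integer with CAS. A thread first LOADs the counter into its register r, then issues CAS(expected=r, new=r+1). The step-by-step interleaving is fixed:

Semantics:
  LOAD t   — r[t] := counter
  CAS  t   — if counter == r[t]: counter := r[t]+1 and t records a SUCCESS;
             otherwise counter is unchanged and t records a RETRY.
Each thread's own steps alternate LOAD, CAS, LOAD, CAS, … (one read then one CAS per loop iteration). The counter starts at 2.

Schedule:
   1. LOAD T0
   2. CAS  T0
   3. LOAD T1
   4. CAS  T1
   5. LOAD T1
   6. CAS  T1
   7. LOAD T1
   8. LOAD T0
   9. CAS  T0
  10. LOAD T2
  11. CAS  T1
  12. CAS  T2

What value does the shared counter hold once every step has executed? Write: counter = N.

1. LOAD T0 → mem=2 r[T0]=2 [LOAD]
2. CAS T0 → mem=3 r[T0]=2 [OK]
3. LOAD T1 → mem=3 r[T1]=3 [LOAD]
4. CAS T1 → mem=4 r[T1]=3 [OK]
5. LOAD T1 → mem=4 r[T1]=4 [LOAD]
6. CAS T1 → mem=5 r[T1]=4 [OK]
7. LOAD T1 → mem=5 r[T1]=5 [LOAD]
8. LOAD T0 → mem=5 r[T0]=5 [LOAD]
9. CAS T0 → mem=6 r[T0]=5 [OK]
10. LOAD T2 → mem=6 r[T2]=6 [LOAD]
11. CAS T1 → mem=6 r[T1]=5 [RETRY]
12. CAS T2 → mem=7 r[T2]=6 [OK]

counter = 7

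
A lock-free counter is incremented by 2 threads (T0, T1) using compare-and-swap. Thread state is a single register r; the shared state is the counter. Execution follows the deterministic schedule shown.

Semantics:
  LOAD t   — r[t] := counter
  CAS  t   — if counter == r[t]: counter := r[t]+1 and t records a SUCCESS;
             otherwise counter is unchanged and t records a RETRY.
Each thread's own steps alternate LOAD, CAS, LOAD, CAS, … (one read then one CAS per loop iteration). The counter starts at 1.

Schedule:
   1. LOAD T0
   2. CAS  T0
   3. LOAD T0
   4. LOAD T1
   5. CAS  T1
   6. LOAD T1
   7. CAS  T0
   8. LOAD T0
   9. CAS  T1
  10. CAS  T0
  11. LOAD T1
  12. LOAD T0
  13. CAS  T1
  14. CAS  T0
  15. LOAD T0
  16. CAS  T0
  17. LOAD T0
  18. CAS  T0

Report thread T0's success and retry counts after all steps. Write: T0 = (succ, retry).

T0 = (3, 3)

[1] T0.load  rd  (counter 1, T0.r 1)
[2] T0.cas  hit  (counter 2, T0.r 1)
[3] T0.load  rd  (counter 2, T0.r 2)
[4] T1.load  rd  (counter 2, T1.r 2)
[5] T1.cas  hit  (counter 3, T1.r 2)
[6] T1.load  rd  (counter 3, T1.r 3)
[7] T0.cas  miss  (counter 3, T0.r 2)
[8] T0.load  rd  (counter 3, T0.r 3)
[9] T1.cas  hit  (counter 4, T1.r 3)
[10] T0.cas  miss  (counter 4, T0.r 3)
[11] T1.load  rd  (counter 4, T1.r 4)
[12] T0.load  rd  (counter 4, T0.r 4)
[13] T1.cas  hit  (counter 5, T1.r 4)
[14] T0.cas  miss  (counter 5, T0.r 4)
[15] T0.load  rd  (counter 5, T0.r 5)
[16] T0.cas  hit  (counter 6, T0.r 5)
[17] T0.load  rd  (counter 6, T0.r 6)
[18] T0.cas  hit  (counter 7, T0.r 6)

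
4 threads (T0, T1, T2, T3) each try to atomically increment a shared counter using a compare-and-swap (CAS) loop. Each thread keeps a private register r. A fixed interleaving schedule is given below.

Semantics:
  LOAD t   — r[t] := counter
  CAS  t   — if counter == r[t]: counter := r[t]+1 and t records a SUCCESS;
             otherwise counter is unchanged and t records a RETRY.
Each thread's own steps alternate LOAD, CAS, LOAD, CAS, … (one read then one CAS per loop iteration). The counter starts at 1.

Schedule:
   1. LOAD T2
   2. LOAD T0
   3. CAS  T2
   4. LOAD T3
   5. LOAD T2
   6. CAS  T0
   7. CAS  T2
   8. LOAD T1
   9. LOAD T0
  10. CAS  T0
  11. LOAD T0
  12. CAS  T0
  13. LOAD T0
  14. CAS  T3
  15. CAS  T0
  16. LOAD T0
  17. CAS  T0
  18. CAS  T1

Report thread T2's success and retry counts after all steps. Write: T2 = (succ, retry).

step 1: T2 LOAD ⇒ load; ctr=1 reg=1
step 2: T0 LOAD ⇒ load; ctr=1 reg=1
step 3: T2 CAS ⇒ ok; ctr=2 reg=1
step 4: T3 LOAD ⇒ load; ctr=2 reg=2
step 5: T2 LOAD ⇒ load; ctr=2 reg=2
step 6: T0 CAS ⇒ retry; ctr=2 reg=1
step 7: T2 CAS ⇒ ok; ctr=3 reg=2
step 8: T1 LOAD ⇒ load; ctr=3 reg=3
step 9: T0 LOAD ⇒ load; ctr=3 reg=3
step 10: T0 CAS ⇒ ok; ctr=4 reg=3
step 11: T0 LOAD ⇒ load; ctr=4 reg=4
step 12: T0 CAS ⇒ ok; ctr=5 reg=4
step 13: T0 LOAD ⇒ load; ctr=5 reg=5
step 14: T3 CAS ⇒ retry; ctr=5 reg=2
step 15: T0 CAS ⇒ ok; ctr=6 reg=5
step 16: T0 LOAD ⇒ load; ctr=6 reg=6
step 17: T0 CAS ⇒ ok; ctr=7 reg=6
step 18: T1 CAS ⇒ retry; ctr=7 reg=3

T2 = (2, 0)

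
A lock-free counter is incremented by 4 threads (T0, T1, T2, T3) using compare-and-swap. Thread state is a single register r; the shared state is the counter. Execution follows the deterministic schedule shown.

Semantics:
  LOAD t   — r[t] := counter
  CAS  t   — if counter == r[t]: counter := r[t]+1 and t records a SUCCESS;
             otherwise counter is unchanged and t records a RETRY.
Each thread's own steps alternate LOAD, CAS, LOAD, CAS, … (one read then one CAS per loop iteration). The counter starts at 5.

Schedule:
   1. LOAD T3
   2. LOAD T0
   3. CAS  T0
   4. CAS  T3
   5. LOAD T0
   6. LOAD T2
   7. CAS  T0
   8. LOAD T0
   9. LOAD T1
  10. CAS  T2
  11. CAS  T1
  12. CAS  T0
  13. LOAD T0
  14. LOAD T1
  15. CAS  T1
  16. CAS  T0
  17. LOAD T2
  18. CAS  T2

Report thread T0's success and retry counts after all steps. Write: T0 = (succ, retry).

T0 = (2, 2)

1. LOAD T3 → mem=5 r[T3]=5 [LOAD]
2. LOAD T0 → mem=5 r[T0]=5 [LOAD]
3. CAS T0 → mem=6 r[T0]=5 [OK]
4. CAS T3 → mem=6 r[T3]=5 [RETRY]
5. LOAD T0 → mem=6 r[T0]=6 [LOAD]
6. LOAD T2 → mem=6 r[T2]=6 [LOAD]
7. CAS T0 → mem=7 r[T0]=6 [OK]
8. LOAD T0 → mem=7 r[T0]=7 [LOAD]
9. LOAD T1 → mem=7 r[T1]=7 [LOAD]
10. CAS T2 → mem=7 r[T2]=6 [RETRY]
11. CAS T1 → mem=8 r[T1]=7 [OK]
12. CAS T0 → mem=8 r[T0]=7 [RETRY]
13. LOAD T0 → mem=8 r[T0]=8 [LOAD]
14. LOAD T1 → mem=8 r[T1]=8 [LOAD]
15. CAS T1 → mem=9 r[T1]=8 [OK]
16. CAS T0 → mem=9 r[T0]=8 [RETRY]
17. LOAD T2 → mem=9 r[T2]=9 [LOAD]
18. CAS T2 → mem=10 r[T2]=9 [OK]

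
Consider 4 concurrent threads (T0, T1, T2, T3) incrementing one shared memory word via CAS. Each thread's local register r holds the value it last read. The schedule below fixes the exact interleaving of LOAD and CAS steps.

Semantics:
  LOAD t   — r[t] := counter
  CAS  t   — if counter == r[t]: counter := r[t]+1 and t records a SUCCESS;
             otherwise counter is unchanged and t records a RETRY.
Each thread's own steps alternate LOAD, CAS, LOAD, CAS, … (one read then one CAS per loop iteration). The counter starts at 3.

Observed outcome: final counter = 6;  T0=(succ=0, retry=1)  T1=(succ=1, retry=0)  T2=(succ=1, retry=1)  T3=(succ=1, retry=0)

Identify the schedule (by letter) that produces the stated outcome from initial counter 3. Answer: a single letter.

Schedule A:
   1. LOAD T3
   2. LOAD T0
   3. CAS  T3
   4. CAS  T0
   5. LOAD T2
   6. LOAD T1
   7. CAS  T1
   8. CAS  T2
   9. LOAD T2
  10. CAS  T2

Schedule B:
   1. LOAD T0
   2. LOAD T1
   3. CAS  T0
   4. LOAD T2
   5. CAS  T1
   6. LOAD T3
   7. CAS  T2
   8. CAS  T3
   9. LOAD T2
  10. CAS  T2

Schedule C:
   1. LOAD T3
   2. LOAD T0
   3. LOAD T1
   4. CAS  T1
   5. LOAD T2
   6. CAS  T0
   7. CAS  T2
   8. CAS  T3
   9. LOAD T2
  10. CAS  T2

A

Tracing schedule A:
T3 LOAD — after: cnt=3, r=3 — load
T0 LOAD — after: cnt=3, r=3 — load
T3 CAS — after: cnt=4, r=3 — ok
T0 CAS — after: cnt=4, r=3 — retry
T2 LOAD — after: cnt=4, r=4 — load
T1 LOAD — after: cnt=4, r=4 — load
T1 CAS — after: cnt=5, r=4 — ok
T2 CAS — after: cnt=5, r=4 — retry
T2 LOAD — after: cnt=5, r=5 — load
T2 CAS — after: cnt=6, r=5 — ok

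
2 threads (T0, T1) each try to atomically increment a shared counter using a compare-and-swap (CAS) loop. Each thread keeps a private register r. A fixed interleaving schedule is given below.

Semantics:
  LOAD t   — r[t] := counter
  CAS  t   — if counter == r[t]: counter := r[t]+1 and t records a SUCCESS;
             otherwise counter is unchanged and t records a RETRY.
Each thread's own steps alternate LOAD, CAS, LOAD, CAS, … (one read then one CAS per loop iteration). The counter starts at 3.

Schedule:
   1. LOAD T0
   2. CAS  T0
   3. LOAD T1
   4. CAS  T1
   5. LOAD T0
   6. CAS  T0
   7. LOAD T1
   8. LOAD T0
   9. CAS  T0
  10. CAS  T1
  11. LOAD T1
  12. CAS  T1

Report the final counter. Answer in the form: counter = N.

step 1: T0 LOAD ⇒ load; ctr=3 reg=3
step 2: T0 CAS ⇒ ok; ctr=4 reg=3
step 3: T1 LOAD ⇒ load; ctr=4 reg=4
step 4: T1 CAS ⇒ ok; ctr=5 reg=4
step 5: T0 LOAD ⇒ load; ctr=5 reg=5
step 6: T0 CAS ⇒ ok; ctr=6 reg=5
step 7: T1 LOAD ⇒ load; ctr=6 reg=6
step 8: T0 LOAD ⇒ load; ctr=6 reg=6
step 9: T0 CAS ⇒ ok; ctr=7 reg=6
step 10: T1 CAS ⇒ retry; ctr=7 reg=6
step 11: T1 LOAD ⇒ load; ctr=7 reg=7
step 12: T1 CAS ⇒ ok; ctr=8 reg=7

counter = 8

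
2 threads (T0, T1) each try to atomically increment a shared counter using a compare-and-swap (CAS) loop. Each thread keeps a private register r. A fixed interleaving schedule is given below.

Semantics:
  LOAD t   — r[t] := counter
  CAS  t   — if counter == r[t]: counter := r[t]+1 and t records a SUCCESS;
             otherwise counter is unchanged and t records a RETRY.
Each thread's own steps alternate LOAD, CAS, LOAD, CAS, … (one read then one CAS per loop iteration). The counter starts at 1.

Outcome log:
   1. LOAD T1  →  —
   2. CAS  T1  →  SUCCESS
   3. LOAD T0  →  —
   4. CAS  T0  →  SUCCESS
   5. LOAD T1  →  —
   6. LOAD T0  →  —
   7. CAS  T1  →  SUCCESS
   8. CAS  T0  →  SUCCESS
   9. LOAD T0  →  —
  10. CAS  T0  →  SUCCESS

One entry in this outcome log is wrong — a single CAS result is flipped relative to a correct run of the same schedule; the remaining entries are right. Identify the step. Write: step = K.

step = 8

Reference trace:
[1] T1.load  rd  (counter 1, T1.r 1)
[2] T1.cas  hit  (counter 2, T1.r 1)
[3] T0.load  rd  (counter 2, T0.r 2)
[4] T0.cas  hit  (counter 3, T0.r 2)
[5] T1.load  rd  (counter 3, T1.r 3)
[6] T0.load  rd  (counter 3, T0.r 3)
[7] T1.cas  hit  (counter 4, T1.r 3)
[8] T0.cas  miss  (counter 4, T0.r 3)
[9] T0.load  rd  (counter 4, T0.r 4)
[10] T0.cas  hit  (counter 5, T0.r 4)
Log disagrees first at step 8.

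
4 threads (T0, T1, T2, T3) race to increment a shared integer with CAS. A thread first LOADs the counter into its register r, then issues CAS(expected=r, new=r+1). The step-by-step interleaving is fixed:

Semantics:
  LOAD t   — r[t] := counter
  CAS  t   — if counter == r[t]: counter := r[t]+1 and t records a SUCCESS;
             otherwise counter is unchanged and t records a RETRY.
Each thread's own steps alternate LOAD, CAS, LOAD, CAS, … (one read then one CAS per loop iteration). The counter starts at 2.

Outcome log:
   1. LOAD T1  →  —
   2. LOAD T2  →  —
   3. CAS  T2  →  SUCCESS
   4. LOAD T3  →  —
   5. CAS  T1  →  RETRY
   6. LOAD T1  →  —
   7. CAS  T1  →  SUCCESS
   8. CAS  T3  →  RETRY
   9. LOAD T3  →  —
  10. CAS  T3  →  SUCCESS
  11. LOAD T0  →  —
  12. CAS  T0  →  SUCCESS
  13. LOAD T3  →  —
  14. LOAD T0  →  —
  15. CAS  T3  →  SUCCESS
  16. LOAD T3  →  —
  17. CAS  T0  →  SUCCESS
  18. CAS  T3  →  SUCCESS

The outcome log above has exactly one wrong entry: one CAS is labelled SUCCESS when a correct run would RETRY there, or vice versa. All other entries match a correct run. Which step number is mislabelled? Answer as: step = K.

step = 17

Reference trace:
1. LOAD T1 → mem=2 r[T1]=2 [LOAD]
2. LOAD T2 → mem=2 r[T2]=2 [LOAD]
3. CAS T2 → mem=3 r[T2]=2 [OK]
4. LOAD T3 → mem=3 r[T3]=3 [LOAD]
5. CAS T1 → mem=3 r[T1]=2 [RETRY]
6. LOAD T1 → mem=3 r[T1]=3 [LOAD]
7. CAS T1 → mem=4 r[T1]=3 [OK]
8. CAS T3 → mem=4 r[T3]=3 [RETRY]
9. LOAD T3 → mem=4 r[T3]=4 [LOAD]
10. CAS T3 → mem=5 r[T3]=4 [OK]
11. LOAD T0 → mem=5 r[T0]=5 [LOAD]
12. CAS T0 → mem=6 r[T0]=5 [OK]
13. LOAD T3 → mem=6 r[T3]=6 [LOAD]
14. LOAD T0 → mem=6 r[T0]=6 [LOAD]
15. CAS T3 → mem=7 r[T3]=6 [OK]
16. LOAD T3 → mem=7 r[T3]=7 [LOAD]
17. CAS T0 → mem=7 r[T0]=6 [RETRY]
18. CAS T3 → mem=8 r[T3]=7 [OK]
Flip is step 17.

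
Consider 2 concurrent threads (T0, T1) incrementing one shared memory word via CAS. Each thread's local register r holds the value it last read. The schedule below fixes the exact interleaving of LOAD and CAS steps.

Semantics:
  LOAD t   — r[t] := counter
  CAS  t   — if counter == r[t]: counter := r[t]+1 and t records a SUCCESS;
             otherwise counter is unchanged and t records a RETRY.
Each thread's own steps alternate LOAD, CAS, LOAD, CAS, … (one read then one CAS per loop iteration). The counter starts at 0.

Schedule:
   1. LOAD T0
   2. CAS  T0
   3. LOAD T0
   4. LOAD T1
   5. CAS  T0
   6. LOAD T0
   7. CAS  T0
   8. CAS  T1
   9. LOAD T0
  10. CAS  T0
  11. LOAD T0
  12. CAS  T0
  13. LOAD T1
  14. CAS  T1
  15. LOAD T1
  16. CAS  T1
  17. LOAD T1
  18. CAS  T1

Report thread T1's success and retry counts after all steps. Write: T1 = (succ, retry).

T1 = (3, 1)

[1] T0.load  rd  (counter 0, T0.r 0)
[2] T0.cas  hit  (counter 1, T0.r 0)
[3] T0.load  rd  (counter 1, T0.r 1)
[4] T1.load  rd  (counter 1, T1.r 1)
[5] T0.cas  hit  (counter 2, T0.r 1)
[6] T0.load  rd  (counter 2, T0.r 2)
[7] T0.cas  hit  (counter 3, T0.r 2)
[8] T1.cas  miss  (counter 3, T1.r 1)
[9] T0.load  rd  (counter 3, T0.r 3)
[10] T0.cas  hit  (counter 4, T0.r 3)
[11] T0.load  rd  (counter 4, T0.r 4)
[12] T0.cas  hit  (counter 5, T0.r 4)
[13] T1.load  rd  (counter 5, T1.r 5)
[14] T1.cas  hit  (counter 6, T1.r 5)
[15] T1.load  rd  (counter 6, T1.r 6)
[16] T1.cas  hit  (counter 7, T1.r 6)
[17] T1.load  rd  (counter 7, T1.r 7)
[18] T1.cas  hit  (counter 8, T1.r 7)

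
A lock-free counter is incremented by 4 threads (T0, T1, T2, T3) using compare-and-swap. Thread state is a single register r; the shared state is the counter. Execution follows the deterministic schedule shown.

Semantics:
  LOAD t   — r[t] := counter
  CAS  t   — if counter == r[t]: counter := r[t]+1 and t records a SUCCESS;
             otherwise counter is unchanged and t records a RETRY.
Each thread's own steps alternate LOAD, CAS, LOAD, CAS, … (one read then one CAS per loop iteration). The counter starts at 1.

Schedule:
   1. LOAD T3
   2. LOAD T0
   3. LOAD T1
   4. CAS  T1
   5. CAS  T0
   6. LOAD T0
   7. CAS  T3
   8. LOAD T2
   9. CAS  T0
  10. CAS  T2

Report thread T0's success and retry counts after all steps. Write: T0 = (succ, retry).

T0 = (1, 1)

step 1: T3 LOAD ⇒ load; ctr=1 reg=1
step 2: T0 LOAD ⇒ load; ctr=1 reg=1
step 3: T1 LOAD ⇒ load; ctr=1 reg=1
step 4: T1 CAS ⇒ ok; ctr=2 reg=1
step 5: T0 CAS ⇒ retry; ctr=2 reg=1
step 6: T0 LOAD ⇒ load; ctr=2 reg=2
step 7: T3 CAS ⇒ retry; ctr=2 reg=1
step 8: T2 LOAD ⇒ load; ctr=2 reg=2
step 9: T0 CAS ⇒ ok; ctr=3 reg=2
step 10: T2 CAS ⇒ retry; ctr=3 reg=2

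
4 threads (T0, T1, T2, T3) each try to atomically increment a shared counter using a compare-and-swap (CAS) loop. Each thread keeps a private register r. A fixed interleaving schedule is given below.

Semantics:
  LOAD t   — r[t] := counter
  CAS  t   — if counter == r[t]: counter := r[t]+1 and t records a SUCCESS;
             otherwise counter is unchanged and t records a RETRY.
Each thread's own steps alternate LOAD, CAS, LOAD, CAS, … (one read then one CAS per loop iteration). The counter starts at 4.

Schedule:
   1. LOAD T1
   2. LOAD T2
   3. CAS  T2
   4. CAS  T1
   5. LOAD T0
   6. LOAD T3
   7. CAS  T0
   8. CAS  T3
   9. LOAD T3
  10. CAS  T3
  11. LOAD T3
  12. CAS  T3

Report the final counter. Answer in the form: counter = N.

[1] T1.load  rd  (counter 4, T1.r 4)
[2] T2.load  rd  (counter 4, T2.r 4)
[3] T2.cas  hit  (counter 5, T2.r 4)
[4] T1.cas  miss  (counter 5, T1.r 4)
[5] T0.load  rd  (counter 5, T0.r 5)
[6] T3.load  rd  (counter 5, T3.r 5)
[7] T0.cas  hit  (counter 6, T0.r 5)
[8] T3.cas  miss  (counter 6, T3.r 5)
[9] T3.load  rd  (counter 6, T3.r 6)
[10] T3.cas  hit  (counter 7, T3.r 6)
[11] T3.load  rd  (counter 7, T3.r 7)
[12] T3.cas  hit  (counter 8, T3.r 7)

counter = 8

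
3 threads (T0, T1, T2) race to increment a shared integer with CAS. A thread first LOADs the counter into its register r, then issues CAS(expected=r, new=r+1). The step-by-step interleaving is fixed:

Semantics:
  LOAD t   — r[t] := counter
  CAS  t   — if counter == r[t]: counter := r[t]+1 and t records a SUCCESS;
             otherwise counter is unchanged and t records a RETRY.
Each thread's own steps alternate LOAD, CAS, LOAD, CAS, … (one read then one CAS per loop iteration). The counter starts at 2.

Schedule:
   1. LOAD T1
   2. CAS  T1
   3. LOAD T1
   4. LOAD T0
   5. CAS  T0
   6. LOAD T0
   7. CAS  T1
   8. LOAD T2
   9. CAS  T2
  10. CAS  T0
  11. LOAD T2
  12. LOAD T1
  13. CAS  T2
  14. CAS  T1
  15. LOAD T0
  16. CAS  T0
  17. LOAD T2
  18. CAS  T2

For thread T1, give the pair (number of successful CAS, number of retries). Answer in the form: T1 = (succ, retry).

T1 = (1, 2)

1. LOAD T1 → mem=2 r[T1]=2 [LOAD]
2. CAS T1 → mem=3 r[T1]=2 [OK]
3. LOAD T1 → mem=3 r[T1]=3 [LOAD]
4. LOAD T0 → mem=3 r[T0]=3 [LOAD]
5. CAS T0 → mem=4 r[T0]=3 [OK]
6. LOAD T0 → mem=4 r[T0]=4 [LOAD]
7. CAS T1 → mem=4 r[T1]=3 [RETRY]
8. LOAD T2 → mem=4 r[T2]=4 [LOAD]
9. CAS T2 → mem=5 r[T2]=4 [OK]
10. CAS T0 → mem=5 r[T0]=4 [RETRY]
11. LOAD T2 → mem=5 r[T2]=5 [LOAD]
12. LOAD T1 → mem=5 r[T1]=5 [LOAD]
13. CAS T2 → mem=6 r[T2]=5 [OK]
14. CAS T1 → mem=6 r[T1]=5 [RETRY]
15. LOAD T0 → mem=6 r[T0]=6 [LOAD]
16. CAS T0 → mem=7 r[T0]=6 [OK]
17. LOAD T2 → mem=7 r[T2]=7 [LOAD]
18. CAS T2 → mem=8 r[T2]=7 [OK]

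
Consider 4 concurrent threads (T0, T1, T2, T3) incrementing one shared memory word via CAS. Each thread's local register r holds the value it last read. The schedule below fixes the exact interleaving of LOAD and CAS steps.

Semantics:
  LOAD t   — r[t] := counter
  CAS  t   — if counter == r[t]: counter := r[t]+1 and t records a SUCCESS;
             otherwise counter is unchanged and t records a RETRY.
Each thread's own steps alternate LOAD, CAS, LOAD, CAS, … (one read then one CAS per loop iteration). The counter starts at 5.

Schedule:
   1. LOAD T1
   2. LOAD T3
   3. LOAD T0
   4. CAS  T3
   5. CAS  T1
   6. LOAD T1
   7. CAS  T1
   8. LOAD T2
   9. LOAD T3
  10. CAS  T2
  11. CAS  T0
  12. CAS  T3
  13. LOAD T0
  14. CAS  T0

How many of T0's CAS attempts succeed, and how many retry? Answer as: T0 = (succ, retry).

T0 = (1, 1)

#1 T1 reads 5
#2 T3 reads 5
#3 T0 reads 5
#4 T3 CAS(5→6) writes; counter now 6
#5 T1 CAS(5→6) fails; counter now 6
#6 T1 reads 6
#7 T1 CAS(6→7) writes; counter now 7
#8 T2 reads 7
#9 T3 reads 7
#10 T2 CAS(7→8) writes; counter now 8
#11 T0 CAS(5→6) fails; counter now 8
#12 T3 CAS(7→8) fails; counter now 8
#13 T0 reads 8
#14 T0 CAS(8→9) writes; counter now 9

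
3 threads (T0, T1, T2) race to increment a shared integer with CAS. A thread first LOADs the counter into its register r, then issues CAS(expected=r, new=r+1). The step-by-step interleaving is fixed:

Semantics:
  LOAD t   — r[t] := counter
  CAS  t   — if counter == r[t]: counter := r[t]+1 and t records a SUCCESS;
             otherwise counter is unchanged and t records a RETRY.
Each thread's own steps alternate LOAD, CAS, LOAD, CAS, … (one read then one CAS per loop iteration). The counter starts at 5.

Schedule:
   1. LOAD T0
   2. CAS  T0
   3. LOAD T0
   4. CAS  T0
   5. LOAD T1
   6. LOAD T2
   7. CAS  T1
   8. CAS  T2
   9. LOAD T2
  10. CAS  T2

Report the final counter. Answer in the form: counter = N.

1. LOAD T0 → mem=5 r[T0]=5 [LOAD]
2. CAS T0 → mem=6 r[T0]=5 [OK]
3. LOAD T0 → mem=6 r[T0]=6 [LOAD]
4. CAS T0 → mem=7 r[T0]=6 [OK]
5. LOAD T1 → mem=7 r[T1]=7 [LOAD]
6. LOAD T2 → mem=7 r[T2]=7 [LOAD]
7. CAS T1 → mem=8 r[T1]=7 [OK]
8. CAS T2 → mem=8 r[T2]=7 [RETRY]
9. LOAD T2 → mem=8 r[T2]=8 [LOAD]
10. CAS T2 → mem=9 r[T2]=8 [OK]

counter = 9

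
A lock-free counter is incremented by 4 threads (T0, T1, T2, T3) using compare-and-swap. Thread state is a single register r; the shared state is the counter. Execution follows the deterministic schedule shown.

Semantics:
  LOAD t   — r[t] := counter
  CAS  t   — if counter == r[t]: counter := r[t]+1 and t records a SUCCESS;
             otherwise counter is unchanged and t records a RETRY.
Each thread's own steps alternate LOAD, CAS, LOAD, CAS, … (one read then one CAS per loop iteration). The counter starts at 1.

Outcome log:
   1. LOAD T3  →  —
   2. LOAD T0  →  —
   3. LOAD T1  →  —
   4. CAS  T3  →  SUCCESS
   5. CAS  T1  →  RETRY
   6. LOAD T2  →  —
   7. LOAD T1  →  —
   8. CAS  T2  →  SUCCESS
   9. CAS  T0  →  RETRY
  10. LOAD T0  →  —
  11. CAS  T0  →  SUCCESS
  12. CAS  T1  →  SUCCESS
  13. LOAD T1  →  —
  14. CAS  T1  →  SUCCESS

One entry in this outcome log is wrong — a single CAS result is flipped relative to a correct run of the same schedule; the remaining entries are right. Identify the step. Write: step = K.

step = 12

Re-executing:
1. LOAD T3 → mem=1 r[T3]=1 [LOAD]
2. LOAD T0 → mem=1 r[T0]=1 [LOAD]
3. LOAD T1 → mem=1 r[T1]=1 [LOAD]
4. CAS T3 → mem=2 r[T3]=1 [OK]
5. CAS T1 → mem=2 r[T1]=1 [RETRY]
6. LOAD T2 → mem=2 r[T2]=2 [LOAD]
7. LOAD T1 → mem=2 r[T1]=2 [LOAD]
8. CAS T2 → mem=3 r[T2]=2 [OK]
9. CAS T0 → mem=3 r[T0]=1 [RETRY]
10. LOAD T0 → mem=3 r[T0]=3 [LOAD]
11. CAS T0 → mem=4 r[T0]=3 [OK]
12. CAS T1 → mem=4 r[T1]=2 [RETRY]
13. LOAD T1 → mem=4 r[T1]=4 [LOAD]
14. CAS T1 → mem=5 r[T1]=4 [OK]
Mismatch at 12.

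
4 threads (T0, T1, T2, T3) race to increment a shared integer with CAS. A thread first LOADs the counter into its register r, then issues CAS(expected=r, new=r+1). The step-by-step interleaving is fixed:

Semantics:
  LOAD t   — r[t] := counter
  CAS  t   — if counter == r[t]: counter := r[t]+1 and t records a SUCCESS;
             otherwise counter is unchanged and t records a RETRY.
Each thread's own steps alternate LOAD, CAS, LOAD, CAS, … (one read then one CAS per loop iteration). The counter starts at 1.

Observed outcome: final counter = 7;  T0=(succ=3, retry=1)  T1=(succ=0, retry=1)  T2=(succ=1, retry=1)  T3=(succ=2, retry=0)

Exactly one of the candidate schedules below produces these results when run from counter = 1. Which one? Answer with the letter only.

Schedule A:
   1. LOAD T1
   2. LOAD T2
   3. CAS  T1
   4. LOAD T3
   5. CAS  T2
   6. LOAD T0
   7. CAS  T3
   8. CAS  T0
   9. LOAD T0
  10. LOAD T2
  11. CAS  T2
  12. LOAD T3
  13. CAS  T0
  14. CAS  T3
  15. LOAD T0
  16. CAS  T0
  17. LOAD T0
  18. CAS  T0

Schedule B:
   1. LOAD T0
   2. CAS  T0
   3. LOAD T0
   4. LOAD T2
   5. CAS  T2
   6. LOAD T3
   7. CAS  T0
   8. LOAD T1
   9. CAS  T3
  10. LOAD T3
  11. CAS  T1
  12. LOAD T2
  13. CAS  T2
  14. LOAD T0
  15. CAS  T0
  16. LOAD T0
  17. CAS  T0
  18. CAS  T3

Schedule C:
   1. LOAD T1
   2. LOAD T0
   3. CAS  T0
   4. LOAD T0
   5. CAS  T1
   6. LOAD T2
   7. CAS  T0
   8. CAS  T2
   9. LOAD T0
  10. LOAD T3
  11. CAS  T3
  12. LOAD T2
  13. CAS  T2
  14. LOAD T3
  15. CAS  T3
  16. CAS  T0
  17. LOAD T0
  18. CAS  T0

Simulating candidate C:
   1) LOAD T1:  M=1  r_T1=1
   2) LOAD T0:  M=1  r_T0=1
   3) CAS  T0:  M=2  r_T0=1 ✓
   4) LOAD T0:  M=2  r_T0=2
   5) CAS  T1:  M=2  r_T1=1 ✗
   6) LOAD T2:  M=2  r_T2=2
   7) CAS  T0:  M=3  r_T0=2 ✓
   8) CAS  T2:  M=3  r_T2=2 ✗
   9) LOAD T0:  M=3  r_T0=3
  10) LOAD T3:  M=3  r_T3=3
  11) CAS  T3:  M=4  r_T3=3 ✓
  12) LOAD T2:  M=4  r_T2=4
  13) CAS  T2:  M=5  r_T2=4 ✓
  14) LOAD T3:  M=5  r_T3=5
  15) CAS  T3:  M=6  r_T3=5 ✓
  16) CAS  T0:  M=6  r_T0=3 ✗
  17) LOAD T0:  M=6  r_T0=6
  18) CAS  T0:  M=7  r_T0=6 ✓

C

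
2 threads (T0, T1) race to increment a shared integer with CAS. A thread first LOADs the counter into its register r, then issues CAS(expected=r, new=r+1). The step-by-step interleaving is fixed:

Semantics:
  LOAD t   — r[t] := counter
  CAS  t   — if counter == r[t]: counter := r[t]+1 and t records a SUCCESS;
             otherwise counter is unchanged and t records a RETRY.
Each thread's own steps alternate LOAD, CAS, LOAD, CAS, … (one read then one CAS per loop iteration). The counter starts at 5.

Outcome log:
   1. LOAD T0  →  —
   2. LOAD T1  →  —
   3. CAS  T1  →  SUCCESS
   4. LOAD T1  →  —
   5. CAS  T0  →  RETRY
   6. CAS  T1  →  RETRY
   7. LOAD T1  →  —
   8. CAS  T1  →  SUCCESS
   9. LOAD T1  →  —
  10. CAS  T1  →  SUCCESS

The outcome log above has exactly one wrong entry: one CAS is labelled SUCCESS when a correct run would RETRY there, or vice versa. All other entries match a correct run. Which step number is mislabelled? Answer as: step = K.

step = 6

Correct run:
#1 T0 reads 5
#2 T1 reads 5
#3 T1 CAS(5→6) writes; counter now 6
#4 T1 reads 6
#5 T0 CAS(5→6) fails; counter now 6
#6 T1 CAS(6→7) writes; counter now 7
#7 T1 reads 7
#8 T1 CAS(7→8) writes; counter now 8
#9 T1 reads 8
#10 T1 CAS(8→9) writes; counter now 9
Log disagrees first at step 6.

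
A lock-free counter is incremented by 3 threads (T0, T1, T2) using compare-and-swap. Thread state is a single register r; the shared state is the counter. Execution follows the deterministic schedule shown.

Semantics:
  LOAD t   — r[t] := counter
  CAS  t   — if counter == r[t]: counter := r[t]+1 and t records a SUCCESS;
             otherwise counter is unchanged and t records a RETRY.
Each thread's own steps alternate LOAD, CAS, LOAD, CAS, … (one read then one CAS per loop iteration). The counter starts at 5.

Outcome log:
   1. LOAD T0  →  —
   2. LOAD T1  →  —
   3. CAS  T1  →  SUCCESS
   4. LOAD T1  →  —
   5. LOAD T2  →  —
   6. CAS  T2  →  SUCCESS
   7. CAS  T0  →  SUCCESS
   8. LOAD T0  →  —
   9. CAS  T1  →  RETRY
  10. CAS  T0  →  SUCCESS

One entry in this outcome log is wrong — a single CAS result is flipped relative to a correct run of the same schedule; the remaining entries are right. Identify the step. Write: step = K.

Reference trace:
step 1: T0 LOAD ⇒ load; ctr=5 reg=5
step 2: T1 LOAD ⇒ load; ctr=5 reg=5
step 3: T1 CAS ⇒ ok; ctr=6 reg=5
step 4: T1 LOAD ⇒ load; ctr=6 reg=6
step 5: T2 LOAD ⇒ load; ctr=6 reg=6
step 6: T2 CAS ⇒ ok; ctr=7 reg=6
step 7: T0 CAS ⇒ retry; ctr=7 reg=5
step 8: T0 LOAD ⇒ load; ctr=7 reg=7
step 9: T1 CAS ⇒ retry; ctr=7 reg=6
step 10: T0 CAS ⇒ ok; ctr=8 reg=7
Mismatch at 7.

step = 7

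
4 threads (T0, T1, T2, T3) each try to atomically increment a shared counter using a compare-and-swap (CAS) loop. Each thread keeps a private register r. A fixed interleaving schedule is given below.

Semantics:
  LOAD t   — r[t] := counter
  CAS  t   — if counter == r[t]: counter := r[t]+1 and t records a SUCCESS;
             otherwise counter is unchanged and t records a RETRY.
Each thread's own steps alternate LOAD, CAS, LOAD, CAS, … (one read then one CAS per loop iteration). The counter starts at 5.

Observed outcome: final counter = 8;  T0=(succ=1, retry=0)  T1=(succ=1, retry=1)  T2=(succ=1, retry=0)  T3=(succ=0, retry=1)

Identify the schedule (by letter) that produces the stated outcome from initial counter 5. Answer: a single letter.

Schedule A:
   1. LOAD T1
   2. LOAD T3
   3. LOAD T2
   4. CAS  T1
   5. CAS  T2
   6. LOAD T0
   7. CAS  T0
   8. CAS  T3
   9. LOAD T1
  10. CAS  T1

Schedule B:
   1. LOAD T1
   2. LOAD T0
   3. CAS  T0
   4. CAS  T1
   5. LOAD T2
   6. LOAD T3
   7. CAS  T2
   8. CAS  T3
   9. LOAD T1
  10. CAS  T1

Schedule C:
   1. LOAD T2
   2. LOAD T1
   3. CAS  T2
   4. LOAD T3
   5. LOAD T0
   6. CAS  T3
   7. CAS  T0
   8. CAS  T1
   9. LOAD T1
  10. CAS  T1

Run B:
   1) LOAD T1:  M=5  r_T1=5
   2) LOAD T0:  M=5  r_T0=5
   3) CAS  T0:  M=6  r_T0=5 ✓
   4) CAS  T1:  M=6  r_T1=5 ✗
   5) LOAD T2:  M=6  r_T2=6
   6) LOAD T3:  M=6  r_T3=6
   7) CAS  T2:  M=7  r_T2=6 ✓
   8) CAS  T3:  M=7  r_T3=6 ✗
   9) LOAD T1:  M=7  r_T1=7
  10) CAS  T1:  M=8  r_T1=7 ✓

B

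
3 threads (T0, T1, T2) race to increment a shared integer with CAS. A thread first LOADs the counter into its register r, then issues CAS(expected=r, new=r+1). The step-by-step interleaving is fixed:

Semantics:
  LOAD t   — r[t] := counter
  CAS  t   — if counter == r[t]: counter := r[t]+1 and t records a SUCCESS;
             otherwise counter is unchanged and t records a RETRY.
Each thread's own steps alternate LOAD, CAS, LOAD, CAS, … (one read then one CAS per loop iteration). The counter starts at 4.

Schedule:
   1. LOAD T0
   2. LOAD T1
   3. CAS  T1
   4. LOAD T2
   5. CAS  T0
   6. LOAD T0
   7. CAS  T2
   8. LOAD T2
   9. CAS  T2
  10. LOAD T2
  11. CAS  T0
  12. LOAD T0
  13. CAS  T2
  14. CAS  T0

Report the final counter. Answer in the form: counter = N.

[1] T0.load  rd  (counter 4, T0.r 4)
[2] T1.load  rd  (counter 4, T1.r 4)
[3] T1.cas  hit  (counter 5, T1.r 4)
[4] T2.load  rd  (counter 5, T2.r 5)
[5] T0.cas  miss  (counter 5, T0.r 4)
[6] T0.load  rd  (counter 5, T0.r 5)
[7] T2.cas  hit  (counter 6, T2.r 5)
[8] T2.load  rd  (counter 6, T2.r 6)
[9] T2.cas  hit  (counter 7, T2.r 6)
[10] T2.load  rd  (counter 7, T2.r 7)
[11] T0.cas  miss  (counter 7, T0.r 5)
[12] T0.load  rd  (counter 7, T0.r 7)
[13] T2.cas  hit  (counter 8, T2.r 7)
[14] T0.cas  miss  (counter 8, T0.r 7)

counter = 8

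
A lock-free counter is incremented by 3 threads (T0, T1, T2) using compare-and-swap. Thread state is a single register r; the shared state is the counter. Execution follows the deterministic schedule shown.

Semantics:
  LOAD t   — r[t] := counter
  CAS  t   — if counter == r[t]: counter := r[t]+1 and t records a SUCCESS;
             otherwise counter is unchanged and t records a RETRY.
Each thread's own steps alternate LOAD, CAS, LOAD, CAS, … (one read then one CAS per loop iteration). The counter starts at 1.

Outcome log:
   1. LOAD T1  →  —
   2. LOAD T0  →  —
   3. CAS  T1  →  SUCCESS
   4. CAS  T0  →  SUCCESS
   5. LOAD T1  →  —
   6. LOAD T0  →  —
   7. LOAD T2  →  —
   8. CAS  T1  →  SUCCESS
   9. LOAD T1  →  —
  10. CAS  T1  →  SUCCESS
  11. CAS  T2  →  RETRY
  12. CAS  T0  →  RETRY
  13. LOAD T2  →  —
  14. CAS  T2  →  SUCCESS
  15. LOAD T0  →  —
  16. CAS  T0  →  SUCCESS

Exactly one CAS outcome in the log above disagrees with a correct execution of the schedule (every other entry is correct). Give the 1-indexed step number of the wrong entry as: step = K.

step = 4

Re-executing:
1. LOAD T1 → mem=1 r[T1]=1 [LOAD]
2. LOAD T0 → mem=1 r[T0]=1 [LOAD]
3. CAS T1 → mem=2 r[T1]=1 [OK]
4. CAS T0 → mem=2 r[T0]=1 [RETRY]
5. LOAD T1 → mem=2 r[T1]=2 [LOAD]
6. LOAD T0 → mem=2 r[T0]=2 [LOAD]
7. LOAD T2 → mem=2 r[T2]=2 [LOAD]
8. CAS T1 → mem=3 r[T1]=2 [OK]
9. LOAD T1 → mem=3 r[T1]=3 [LOAD]
10. CAS T1 → mem=4 r[T1]=3 [OK]
11. CAS T2 → mem=4 r[T2]=2 [RETRY]
12. CAS T0 → mem=4 r[T0]=2 [RETRY]
13. LOAD T2 → mem=4 r[T2]=4 [LOAD]
14. CAS T2 → mem=5 r[T2]=4 [OK]
15. LOAD T0 → mem=5 r[T0]=5 [LOAD]
16. CAS T0 → mem=6 r[T0]=5 [OK]
Flip is step 4.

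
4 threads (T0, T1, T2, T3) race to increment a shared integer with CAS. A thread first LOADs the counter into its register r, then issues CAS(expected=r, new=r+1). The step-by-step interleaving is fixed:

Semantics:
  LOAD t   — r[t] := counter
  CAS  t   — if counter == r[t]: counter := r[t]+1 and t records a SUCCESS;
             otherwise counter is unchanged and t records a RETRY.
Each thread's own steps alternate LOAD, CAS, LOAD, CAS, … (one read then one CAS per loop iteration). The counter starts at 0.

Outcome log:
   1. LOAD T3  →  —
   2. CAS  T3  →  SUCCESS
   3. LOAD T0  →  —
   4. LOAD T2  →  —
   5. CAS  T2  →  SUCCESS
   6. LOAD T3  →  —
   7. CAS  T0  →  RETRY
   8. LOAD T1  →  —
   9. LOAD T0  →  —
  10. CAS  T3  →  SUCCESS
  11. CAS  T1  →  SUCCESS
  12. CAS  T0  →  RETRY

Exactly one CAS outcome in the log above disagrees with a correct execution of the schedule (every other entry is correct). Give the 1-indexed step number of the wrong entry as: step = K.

step = 11

Correct run:
T3 LOAD — after: cnt=0, r=0 — load
T3 CAS — after: cnt=1, r=0 — ok
T0 LOAD — after: cnt=1, r=1 — load
T2 LOAD — after: cnt=1, r=1 — load
T2 CAS — after: cnt=2, r=1 — ok
T3 LOAD — after: cnt=2, r=2 — load
T0 CAS — after: cnt=2, r=1 — retry
T1 LOAD — after: cnt=2, r=2 — load
T0 LOAD — after: cnt=2, r=2 — load
T3 CAS — after: cnt=3, r=2 — ok
T1 CAS — after: cnt=3, r=2 — retry
T0 CAS — after: cnt=3, r=2 — retry
Mismatch at 11.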